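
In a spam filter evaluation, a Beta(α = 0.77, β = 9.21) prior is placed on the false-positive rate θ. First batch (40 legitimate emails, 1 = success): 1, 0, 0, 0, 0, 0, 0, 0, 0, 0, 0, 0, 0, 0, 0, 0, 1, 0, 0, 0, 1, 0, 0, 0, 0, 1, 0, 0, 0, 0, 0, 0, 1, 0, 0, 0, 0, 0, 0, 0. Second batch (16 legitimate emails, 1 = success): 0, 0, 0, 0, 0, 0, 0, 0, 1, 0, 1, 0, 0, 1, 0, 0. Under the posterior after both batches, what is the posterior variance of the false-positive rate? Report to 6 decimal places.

0.001721

The Beta prior is conjugate to a Binomial/Bernoulli likelihood; the update adds successes to α and failures to β.
After batch 1: Beta(0.77+5, 9.21+35) = Beta(5.77, 44.21).
After batch 2: Beta(5.77+3, 44.21+13) = Beta(8.77, 57.21).
Var = αβ/((α+β)²(α+β+1)) = 8.77·57.21/(65.98²·66.98) = 0.001721.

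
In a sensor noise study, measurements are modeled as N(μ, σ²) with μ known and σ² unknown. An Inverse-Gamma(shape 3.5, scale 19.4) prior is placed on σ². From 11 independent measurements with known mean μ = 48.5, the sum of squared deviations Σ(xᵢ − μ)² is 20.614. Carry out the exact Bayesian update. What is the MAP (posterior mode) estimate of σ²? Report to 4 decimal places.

2.9707

With known mean μ and an Inverse-Gamma(α, β) prior on σ², the Normal likelihood is conjugate: posterior is Inv-Gamma(α + n/2, β + Σ(xᵢ−μ)²/2).
Posterior: Inv-Gamma(3.5 + 11/2, 19.4 + 20.614/2) = Inv-Gamma(9.00, 29.7070).
Mode = β/(α+1) = 29.7070/10.00 = 2.9707.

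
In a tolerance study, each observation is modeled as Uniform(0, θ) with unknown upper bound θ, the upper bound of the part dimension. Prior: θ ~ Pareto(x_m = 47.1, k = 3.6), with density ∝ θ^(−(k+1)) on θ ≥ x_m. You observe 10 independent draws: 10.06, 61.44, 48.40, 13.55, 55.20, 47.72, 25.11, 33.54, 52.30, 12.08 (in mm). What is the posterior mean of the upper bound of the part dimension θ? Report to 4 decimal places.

A Pareto(scale x_m, shape k) prior on the upper bound θ of Uniform(0, θ) is conjugate: posterior is Pareto(max(x_m, max xᵢ), k + n).
Sample maximum = 61.44; prior scale x_m = 47.1 → posterior scale = max = 61.44.
Posterior shape = 3.6 + 10 = 13.6.
E[θ|data] = k·x_m/(k−1) = 13.6·61.44/12.6 = 66.3162.

66.3162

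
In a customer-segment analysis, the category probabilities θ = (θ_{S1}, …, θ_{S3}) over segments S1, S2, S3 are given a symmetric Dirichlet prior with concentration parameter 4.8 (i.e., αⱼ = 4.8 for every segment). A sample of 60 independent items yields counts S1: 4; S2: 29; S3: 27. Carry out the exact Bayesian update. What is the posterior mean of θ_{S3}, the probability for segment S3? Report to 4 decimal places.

0.4274

The Dirichlet prior is conjugate to the Multinomial likelihood: each posterior αⱼ = prior αⱼ + observed count nⱼ.
Posterior concentration: (8.8, 33.8, 31.8), total = 74.4.
E[θ_{S3}|data] = α_{S3}/Σα = 31.8/74.4 = 0.4274.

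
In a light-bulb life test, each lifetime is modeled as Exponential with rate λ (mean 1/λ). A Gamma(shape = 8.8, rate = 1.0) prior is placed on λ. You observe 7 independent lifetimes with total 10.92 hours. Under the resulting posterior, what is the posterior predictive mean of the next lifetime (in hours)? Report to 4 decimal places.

With a Gamma(shape α, rate β) prior on the exponential rate λ, the posterior after n observations with total T = Σxᵢ is Gamma(α+n, β+T).
Posterior: Gamma(8.8+7, 1.0+10.92) = Gamma(15.8, 11.92).
The predictive distribution for the next observation is Lomax; its mean is β/(α−1) = 11.92/14.8 = 0.8054.

0.8054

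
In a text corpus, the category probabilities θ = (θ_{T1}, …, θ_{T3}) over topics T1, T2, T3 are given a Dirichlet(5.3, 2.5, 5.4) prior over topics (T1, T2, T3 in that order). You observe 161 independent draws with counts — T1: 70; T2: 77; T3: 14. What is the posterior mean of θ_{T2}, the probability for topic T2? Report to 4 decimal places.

The Dirichlet prior is conjugate to the Multinomial likelihood: each posterior αⱼ = prior αⱼ + observed count nⱼ.
Posterior concentration: (75.3, 79.5, 19.4), total = 174.2.
E[θ_{T2}|data] = α_{T2}/Σα = 79.5/174.2 = 0.4564.

0.4564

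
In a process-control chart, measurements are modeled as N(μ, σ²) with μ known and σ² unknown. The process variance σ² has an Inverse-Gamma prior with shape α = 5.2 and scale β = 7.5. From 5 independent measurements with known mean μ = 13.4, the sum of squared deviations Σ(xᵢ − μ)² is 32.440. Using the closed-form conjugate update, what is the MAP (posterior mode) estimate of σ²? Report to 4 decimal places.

2.7264

With known mean μ and an Inverse-Gamma(α, β) prior on σ², the Normal likelihood is conjugate: posterior is Inv-Gamma(α + n/2, β + Σ(xᵢ−μ)²/2).
Posterior: Inv-Gamma(5.2 + 5/2, 7.5 + 32.440/2) = Inv-Gamma(7.70, 23.7200).
Mode = β/(α+1) = 23.7200/8.70 = 2.7264.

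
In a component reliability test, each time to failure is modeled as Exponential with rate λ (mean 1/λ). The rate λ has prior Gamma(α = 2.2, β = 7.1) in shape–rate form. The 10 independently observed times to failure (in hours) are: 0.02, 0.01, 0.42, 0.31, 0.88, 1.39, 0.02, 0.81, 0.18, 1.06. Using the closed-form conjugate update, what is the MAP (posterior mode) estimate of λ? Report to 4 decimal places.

With a Gamma(shape α, rate β) prior on the exponential rate λ, the posterior after n observations with total T = Σxᵢ is Gamma(α+n, β+T).
Sum of observations T = 5.10 hours; n = 10.
Posterior: Gamma(2.2+10, 7.1+5.10) = Gamma(12.2, 12.20).
Mode = (α−1)/β = 0.9180.

0.9180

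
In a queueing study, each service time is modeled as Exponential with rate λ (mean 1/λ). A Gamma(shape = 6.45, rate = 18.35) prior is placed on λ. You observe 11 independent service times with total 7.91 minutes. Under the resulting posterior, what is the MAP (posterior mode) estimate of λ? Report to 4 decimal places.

0.6264

With a Gamma(shape α, rate β) prior on the exponential rate λ, the posterior after n observations with total T = Σxᵢ is Gamma(α+n, β+T).
Posterior: Gamma(6.45+11, 18.35+7.91) = Gamma(17.45, 26.26).
Mode = (α−1)/β = 0.6264.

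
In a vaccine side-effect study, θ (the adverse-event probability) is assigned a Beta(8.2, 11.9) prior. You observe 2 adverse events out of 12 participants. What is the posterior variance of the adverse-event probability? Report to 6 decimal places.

0.006549

The Beta prior is conjugate to a Binomial/Bernoulli likelihood; the update adds successes to α and failures to β.
Posterior: Beta(α+k, β+n−k) = Beta(8.2+2, 11.9+10) = Beta(10.2, 21.9).
Var = αβ/((α+β)²(α+β+1)) = 10.2·21.9/(32.1²·33.1) = 0.006549.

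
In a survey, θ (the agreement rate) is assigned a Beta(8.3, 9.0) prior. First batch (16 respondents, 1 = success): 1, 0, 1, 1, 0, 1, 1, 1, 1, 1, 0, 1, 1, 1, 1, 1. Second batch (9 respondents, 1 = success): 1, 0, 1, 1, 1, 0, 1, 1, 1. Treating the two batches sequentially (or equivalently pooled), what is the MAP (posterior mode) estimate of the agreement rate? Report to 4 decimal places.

The Beta prior is conjugate to a Binomial/Bernoulli likelihood; the update adds successes to α and failures to β.
After batch 1: Beta(8.3+13, 9.0+3) = Beta(21.3, 12.0).
After batch 2: Beta(21.3+7, 12.0+2) = Beta(28.3, 14.0).
Mode of Beta(a,b) for a,b>1 is (a−1)/(a+b−2) = 27.3/40.3 = 0.6774.

0.6774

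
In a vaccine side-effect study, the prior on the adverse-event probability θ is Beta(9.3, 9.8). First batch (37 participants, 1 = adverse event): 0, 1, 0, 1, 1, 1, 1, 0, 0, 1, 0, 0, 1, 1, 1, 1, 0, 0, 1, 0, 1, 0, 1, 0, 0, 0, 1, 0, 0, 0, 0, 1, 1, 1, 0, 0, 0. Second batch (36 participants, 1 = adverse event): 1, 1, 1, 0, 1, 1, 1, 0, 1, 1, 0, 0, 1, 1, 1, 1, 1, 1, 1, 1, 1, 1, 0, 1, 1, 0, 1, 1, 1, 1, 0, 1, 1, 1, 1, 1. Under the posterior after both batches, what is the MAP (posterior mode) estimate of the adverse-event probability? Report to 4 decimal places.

The Beta prior is conjugate to a Binomial/Bernoulli likelihood; the update adds successes to α and failures to β.
After batch 1: Beta(9.3+17, 9.8+20) = Beta(26.3, 29.8).
After batch 2: Beta(26.3+29, 29.8+7) = Beta(55.3, 36.8).
Mode of Beta(a,b) for a,b>1 is (a−1)/(a+b−2) = 54.3/90.1 = 0.6027.

0.6027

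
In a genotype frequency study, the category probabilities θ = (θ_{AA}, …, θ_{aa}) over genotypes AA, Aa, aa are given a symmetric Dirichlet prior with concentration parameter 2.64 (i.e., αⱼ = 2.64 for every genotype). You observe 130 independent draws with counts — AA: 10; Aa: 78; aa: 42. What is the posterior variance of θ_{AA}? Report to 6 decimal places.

0.000599

The Dirichlet prior is conjugate to the Multinomial likelihood: each posterior αⱼ = prior αⱼ + observed count nⱼ.
Posterior concentration: (12.64, 80.64, 44.64), total = 137.92.
Var[θ_j] = α_j(Σα−α_j)/((Σα)²(Σα+1)) = 12.64·125.28/(137.92²·138.92) = 0.000599.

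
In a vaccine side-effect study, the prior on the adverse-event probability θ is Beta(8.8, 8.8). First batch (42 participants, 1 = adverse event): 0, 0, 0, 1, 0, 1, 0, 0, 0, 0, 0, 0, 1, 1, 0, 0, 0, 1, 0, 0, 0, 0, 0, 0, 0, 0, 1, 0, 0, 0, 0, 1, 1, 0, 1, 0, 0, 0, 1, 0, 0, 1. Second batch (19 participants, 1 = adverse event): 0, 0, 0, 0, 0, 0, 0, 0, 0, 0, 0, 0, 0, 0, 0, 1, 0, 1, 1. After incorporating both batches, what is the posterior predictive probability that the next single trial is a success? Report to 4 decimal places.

0.2901

The Beta prior is conjugate to a Binomial/Bernoulli likelihood; the update adds successes to α and failures to β.
After batch 1: Beta(8.8+11, 8.8+31) = Beta(19.8, 39.8).
After batch 2: Beta(19.8+3, 39.8+16) = Beta(22.8, 55.8).
For a single future Bernoulli trial, P(success | data) = α/(α+β) = 0.2901.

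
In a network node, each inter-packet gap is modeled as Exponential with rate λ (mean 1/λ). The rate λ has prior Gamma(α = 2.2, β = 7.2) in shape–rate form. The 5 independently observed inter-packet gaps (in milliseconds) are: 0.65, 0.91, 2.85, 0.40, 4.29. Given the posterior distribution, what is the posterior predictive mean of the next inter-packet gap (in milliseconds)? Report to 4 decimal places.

With a Gamma(shape α, rate β) prior on the exponential rate λ, the posterior after n observations with total T = Σxᵢ is Gamma(α+n, β+T).
Sum of observations T = 9.10 milliseconds; n = 5.
Posterior: Gamma(2.2+5, 7.2+9.10) = Gamma(7.2, 16.30).
The predictive distribution for the next observation is Lomax; its mean is β/(α−1) = 16.30/6.2 = 2.6290.

2.6290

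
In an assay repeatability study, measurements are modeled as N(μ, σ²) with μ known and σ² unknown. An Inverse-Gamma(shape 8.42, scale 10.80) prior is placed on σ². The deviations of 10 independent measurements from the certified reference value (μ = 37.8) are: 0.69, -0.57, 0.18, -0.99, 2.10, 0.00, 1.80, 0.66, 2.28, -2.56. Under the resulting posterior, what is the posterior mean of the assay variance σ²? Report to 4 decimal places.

1.7412

With known mean μ and an Inverse-Gamma(α, β) prior on σ², the Normal likelihood is conjugate: posterior is Inv-Gamma(α + n/2, β + Σ(xᵢ−μ)²/2).
Σ(xᵢ−μ)² = (0.69)² + (-0.57)² + (0.18)² + (-0.99)² + (2.10)² + (0.00)² + (1.80)² + (0.66)² + (2.28)² + (-2.56)² = 21.6511.
Posterior: Inv-Gamma(8.42 + 10/2, 10.80 + 21.6511/2) = Inv-Gamma(13.42, 21.62555).
E[σ²|data] = β/(α−1) = 21.62555/12.42 = 1.7412.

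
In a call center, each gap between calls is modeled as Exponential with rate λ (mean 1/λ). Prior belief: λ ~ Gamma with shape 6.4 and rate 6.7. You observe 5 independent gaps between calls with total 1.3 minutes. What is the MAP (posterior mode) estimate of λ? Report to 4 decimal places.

1.3000

With a Gamma(shape α, rate β) prior on the exponential rate λ, the posterior after n observations with total T = Σxᵢ is Gamma(α+n, β+T).
Posterior: Gamma(6.4+5, 6.7+1.3) = Gamma(11.4, 8.0).
Mode = (α−1)/β = 1.3000.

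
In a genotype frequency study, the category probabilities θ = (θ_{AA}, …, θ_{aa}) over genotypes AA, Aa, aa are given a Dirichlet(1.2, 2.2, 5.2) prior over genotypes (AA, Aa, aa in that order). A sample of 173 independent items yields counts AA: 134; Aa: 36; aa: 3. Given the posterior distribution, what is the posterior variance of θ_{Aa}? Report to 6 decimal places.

0.000910

The Dirichlet prior is conjugate to the Multinomial likelihood: each posterior αⱼ = prior αⱼ + observed count nⱼ.
Posterior concentration: (135.2, 38.2, 8.2), total = 181.6.
Var[θ_j] = α_j(Σα−α_j)/((Σα)²(Σα+1)) = 38.2·143.4/(181.6²·182.6) = 0.000910.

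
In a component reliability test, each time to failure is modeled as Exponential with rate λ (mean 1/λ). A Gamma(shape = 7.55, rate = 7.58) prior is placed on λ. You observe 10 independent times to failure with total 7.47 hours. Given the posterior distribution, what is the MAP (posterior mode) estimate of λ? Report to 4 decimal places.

1.0997

With a Gamma(shape α, rate β) prior on the exponential rate λ, the posterior after n observations with total T = Σxᵢ is Gamma(α+n, β+T).
Posterior: Gamma(7.55+10, 7.58+7.47) = Gamma(17.55, 15.05).
Mode = (α−1)/β = 1.0997.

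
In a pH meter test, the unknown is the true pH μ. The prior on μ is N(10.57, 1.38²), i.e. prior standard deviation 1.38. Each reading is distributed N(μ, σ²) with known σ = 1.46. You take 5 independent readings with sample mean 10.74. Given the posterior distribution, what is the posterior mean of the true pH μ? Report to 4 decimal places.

10.7089

For Normal data with known variance σ², a Normal(μ₀, σ₀²) prior on μ is conjugate. Posterior precision = 1/σ₀² + n/σ²; posterior mean is the precision-weighted average of μ₀ and x̄.
n·x̄ = 5·10.74 = 53.7.
σ₀² = 1.38² = 1.9044, σ² = 1.46² = 2.1316; σ² + n·σ₀² = 2.1316 + 5·1.9044 = 11.6536.
Posterior mean = (μ₀/σ₀² + n·x̄/σ²)/(1/σ₀² + n/σ²) = (σ²·μ₀ + σ₀²·n·x̄)/(σ² + n·σ₀²) = (2.1316·10.57 + 1.9044·53.7)/11.6536 = 124.797292/11.6536 = 10.7089.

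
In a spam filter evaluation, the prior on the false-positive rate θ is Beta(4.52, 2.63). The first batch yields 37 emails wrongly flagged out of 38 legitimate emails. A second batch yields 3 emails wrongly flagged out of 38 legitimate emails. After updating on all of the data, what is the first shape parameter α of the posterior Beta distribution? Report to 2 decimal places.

The Beta prior is conjugate to a Binomial/Bernoulli likelihood; the update adds successes to α and failures to β.
After batch 1: Beta(4.52+37, 2.63+1) = Beta(41.52, 3.63).
After batch 2: Beta(41.52+3, 3.63+35) = Beta(44.52, 38.63).
Posterior α = 44.52.

44.52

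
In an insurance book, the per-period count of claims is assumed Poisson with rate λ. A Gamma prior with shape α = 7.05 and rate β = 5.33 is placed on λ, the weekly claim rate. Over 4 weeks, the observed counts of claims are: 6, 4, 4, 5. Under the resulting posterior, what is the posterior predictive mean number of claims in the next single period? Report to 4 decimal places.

2.7921

With a Gamma(shape α, rate β) prior, the Poisson likelihood is conjugate: the posterior is Gamma(α + ΣXᵢ, β + n).
Sum of counts S = 19 over n = 4 weeks.
Posterior: Gamma(α+S, β+n) = Gamma(7.05+19, 5.33+4) = Gamma(26.05, 9.33).
The predictive distribution for one future period is NegBinom with mean α/β = 2.7921.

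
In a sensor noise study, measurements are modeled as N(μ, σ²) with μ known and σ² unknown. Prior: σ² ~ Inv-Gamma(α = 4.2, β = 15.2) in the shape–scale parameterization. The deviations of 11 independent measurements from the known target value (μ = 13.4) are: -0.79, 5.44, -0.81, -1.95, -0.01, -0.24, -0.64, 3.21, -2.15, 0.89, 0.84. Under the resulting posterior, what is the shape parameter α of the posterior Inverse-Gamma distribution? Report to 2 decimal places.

With known mean μ and an Inverse-Gamma(α, β) prior on σ², the Normal likelihood is conjugate: posterior is Inv-Gamma(α + n/2, β + Σ(xᵢ−μ)²/2).
Σ(xᵢ−μ)² = (-0.79)² + (5.44)² + (-0.81)² + (-1.95)² + (-0.01)² + (-0.24)² + (-0.64)² + (3.21)² + (-2.15)² + (0.89)² + (0.84)² = 51.5679.
Posterior: Inv-Gamma(4.2 + 11/2, 15.2 + 51.5679/2) = Inv-Gamma(9.70, 40.98395).
Posterior α = 9.70.

9.70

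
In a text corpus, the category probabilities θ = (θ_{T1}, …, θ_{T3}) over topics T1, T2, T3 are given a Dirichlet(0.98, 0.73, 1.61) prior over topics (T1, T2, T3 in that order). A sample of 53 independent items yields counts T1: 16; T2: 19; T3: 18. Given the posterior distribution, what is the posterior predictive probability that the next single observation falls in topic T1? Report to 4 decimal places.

The Dirichlet prior is conjugate to the Multinomial likelihood: each posterior αⱼ = prior αⱼ + observed count nⱼ.
Posterior concentration: (16.98, 19.73, 19.61), total = 56.32.
P(next = T1 | data) = α_{T1}/Σα = 0.3015.

0.3015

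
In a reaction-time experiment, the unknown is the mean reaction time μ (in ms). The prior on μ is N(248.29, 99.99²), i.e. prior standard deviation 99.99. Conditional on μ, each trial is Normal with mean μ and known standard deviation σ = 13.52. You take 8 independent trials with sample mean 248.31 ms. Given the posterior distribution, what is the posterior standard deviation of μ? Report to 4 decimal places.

4.7746

For Normal data with known variance σ², a Normal(μ₀, σ₀²) prior on μ is conjugate. Posterior precision = 1/σ₀² + n/σ²; posterior mean is the precision-weighted average of μ₀ and x̄.
σ₀² = 99.99² = 9998.0001, σ² = 13.52² = 182.7904; σ² + n·σ₀² = 182.7904 + 8·9998.0001 = 80166.7912.
Posterior precision = 1/σ₀² + n/σ² = 1/9998.0001 + 8/182.7904 = (σ² + n·σ₀²)/(σ₀²σ²) = 80166.7912/(9998.0001·182.7904); posterior variance σₙ² = σ₀²σ²/(σ² + n·σ₀²) = 9998.0001·182.7904/80166.7912 = 22.796702.
Posterior SD = √σₙ² = √(9998.0001·182.7904/80166.7912) = 4.7746.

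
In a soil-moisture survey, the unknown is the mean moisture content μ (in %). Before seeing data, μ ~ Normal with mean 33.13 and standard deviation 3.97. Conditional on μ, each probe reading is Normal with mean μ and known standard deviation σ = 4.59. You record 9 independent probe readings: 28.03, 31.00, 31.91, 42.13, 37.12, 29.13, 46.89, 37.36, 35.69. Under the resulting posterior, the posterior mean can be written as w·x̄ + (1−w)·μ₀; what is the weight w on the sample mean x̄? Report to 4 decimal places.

For Normal data with known variance σ², a Normal(μ₀, σ₀²) prior on μ is conjugate. Posterior precision = 1/σ₀² + n/σ²; posterior mean is the precision-weighted average of μ₀ and x̄.
σ₀² = 3.97² = 15.7609, σ² = 4.59² = 21.0681. Prior precision 1/σ₀² = 1/15.7609; data precision n/σ² = 9/21.0681.
w = (n/σ²)/(1/σ₀² + n/σ²) = n·σ₀²/(σ² + n·σ₀²) = 9·15.7609/(21.0681 + 9·15.7609) = 141.8481/162.9162 = 0.8707.

0.8707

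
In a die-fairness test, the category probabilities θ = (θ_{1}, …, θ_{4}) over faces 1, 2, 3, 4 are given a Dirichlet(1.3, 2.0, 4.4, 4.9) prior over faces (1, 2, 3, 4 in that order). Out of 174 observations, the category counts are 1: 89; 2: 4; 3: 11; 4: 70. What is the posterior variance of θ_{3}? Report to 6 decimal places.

The Dirichlet prior is conjugate to the Multinomial likelihood: each posterior αⱼ = prior αⱼ + observed count nⱼ.
Posterior concentration: (90.3, 6.0, 15.4, 74.9), total = 186.6.
Var[θ_j] = α_j(Σα−α_j)/((Σα)²(Σα+1)) = 15.4·171.2/(186.6²·187.6) = 0.000404.

0.000404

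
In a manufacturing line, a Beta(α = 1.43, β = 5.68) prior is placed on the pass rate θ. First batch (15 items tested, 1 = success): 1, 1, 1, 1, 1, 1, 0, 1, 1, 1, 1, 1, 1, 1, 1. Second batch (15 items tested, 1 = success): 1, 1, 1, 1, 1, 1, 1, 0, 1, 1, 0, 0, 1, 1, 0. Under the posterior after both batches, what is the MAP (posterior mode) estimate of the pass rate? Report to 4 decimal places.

The Beta prior is conjugate to a Binomial/Bernoulli likelihood; the update adds successes to α and failures to β.
After batch 1: Beta(1.43+14, 5.68+1) = Beta(15.43, 6.68).
After batch 2: Beta(15.43+11, 6.68+4) = Beta(26.43, 10.68).
Mode of Beta(a,b) for a,b>1 is (a−1)/(a+b−2) = 25.43/35.11 = 0.7243.

0.7243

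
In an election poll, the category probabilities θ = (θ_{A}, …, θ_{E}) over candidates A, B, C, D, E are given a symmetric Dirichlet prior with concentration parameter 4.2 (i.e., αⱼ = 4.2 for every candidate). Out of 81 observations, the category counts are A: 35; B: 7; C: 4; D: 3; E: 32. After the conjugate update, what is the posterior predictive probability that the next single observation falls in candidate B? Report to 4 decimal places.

The Dirichlet prior is conjugate to the Multinomial likelihood: each posterior αⱼ = prior αⱼ + observed count nⱼ.
Posterior concentration: (39.2, 11.2, 8.2, 7.2, 36.2), total = 102.0.
P(next = B | data) = α_{B}/Σα = 0.1098.

0.1098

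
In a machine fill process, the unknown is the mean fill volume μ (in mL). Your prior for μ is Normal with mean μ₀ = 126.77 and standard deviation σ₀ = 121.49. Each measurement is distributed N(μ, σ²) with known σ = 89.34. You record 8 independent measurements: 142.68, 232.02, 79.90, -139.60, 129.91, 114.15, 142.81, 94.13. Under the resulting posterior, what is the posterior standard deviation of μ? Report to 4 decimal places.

For Normal data with known variance σ², a Normal(μ₀, σ₀²) prior on μ is conjugate. Posterior precision = 1/σ₀² + n/σ²; posterior mean is the precision-weighted average of μ₀ and x̄.
σ₀² = 121.49² = 14759.8201, σ² = 89.34² = 7981.6356; σ² + n·σ₀² = 7981.6356 + 8·14759.8201 = 126060.1964.
Posterior precision = 1/σ₀² + n/σ² = 1/14759.8201 + 8/7981.6356 = (σ² + n·σ₀²)/(σ₀²σ²) = 126060.1964/(14759.8201·7981.6356); posterior variance σₙ² = σ₀²σ²/(σ² + n·σ₀²) = 14759.8201·7981.6356/126060.1964 = 934.533730.
Posterior SD = √σₙ² = √(14759.8201·7981.6356/126060.1964) = 30.5701.

30.5701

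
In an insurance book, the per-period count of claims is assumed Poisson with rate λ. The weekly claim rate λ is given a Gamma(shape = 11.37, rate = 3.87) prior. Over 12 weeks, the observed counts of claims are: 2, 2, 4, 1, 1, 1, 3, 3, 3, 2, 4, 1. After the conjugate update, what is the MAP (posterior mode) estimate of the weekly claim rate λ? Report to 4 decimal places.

2.3548

With a Gamma(shape α, rate β) prior, the Poisson likelihood is conjugate: the posterior is Gamma(α + ΣXᵢ, β + n).
Sum of counts S = 27 over n = 12 weeks.
Posterior: Gamma(α+S, β+n) = Gamma(11.37+27, 3.87+12) = Gamma(38.37, 15.87).
Mode of Gamma(α,β) for α≥1 is (α−1)/β = 37.37/15.87 = 2.3548.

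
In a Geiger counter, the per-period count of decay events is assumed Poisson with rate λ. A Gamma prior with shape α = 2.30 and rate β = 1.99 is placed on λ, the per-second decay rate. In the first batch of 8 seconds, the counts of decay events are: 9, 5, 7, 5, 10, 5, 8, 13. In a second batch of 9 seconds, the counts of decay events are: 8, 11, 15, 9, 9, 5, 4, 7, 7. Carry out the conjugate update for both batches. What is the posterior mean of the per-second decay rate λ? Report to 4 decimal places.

With a Gamma(shape α, rate β) prior, the Poisson likelihood is conjugate: the posterior is Gamma(α + ΣXᵢ, β + n).
Batch 1: sum of counts S = 62 over n = 8 seconds.
After batch 1: Gamma(α+S, β+n) = Gamma(2.30+62, 1.99+8) = Gamma(64.30, 9.99).
Batch 2: sum of counts S = 75 over n = 9 seconds.
After batch 2: Gamma(α+S, β+n) = Gamma(64.30+75, 9.99+9) = Gamma(139.30, 18.99).
Posterior mean = α/β = 139.30/18.99 = 7.3354.

7.3354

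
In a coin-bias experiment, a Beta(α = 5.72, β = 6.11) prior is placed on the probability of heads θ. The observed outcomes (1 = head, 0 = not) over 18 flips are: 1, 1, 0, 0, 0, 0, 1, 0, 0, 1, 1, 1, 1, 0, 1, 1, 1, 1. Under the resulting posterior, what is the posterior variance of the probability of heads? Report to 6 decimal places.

0.007990

The Beta prior is conjugate to a Binomial/Bernoulli likelihood; the update adds successes to α and failures to β.
Posterior: Beta(α+k, β+n−k) = Beta(5.72+11, 6.11+7) = Beta(16.72, 13.11).
Var = αβ/((α+β)²(α+β+1)) = 16.72·13.11/(29.83²·30.83) = 0.007990.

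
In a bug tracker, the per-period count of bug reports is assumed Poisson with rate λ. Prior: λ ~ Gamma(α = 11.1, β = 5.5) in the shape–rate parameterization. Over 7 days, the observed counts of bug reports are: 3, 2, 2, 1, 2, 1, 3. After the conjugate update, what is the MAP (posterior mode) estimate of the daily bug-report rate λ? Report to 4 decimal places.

With a Gamma(shape α, rate β) prior, the Poisson likelihood is conjugate: the posterior is Gamma(α + ΣXᵢ, β + n).
Sum of counts S = 14 over n = 7 days.
Posterior: Gamma(α+S, β+n) = Gamma(11.1+14, 5.5+7) = Gamma(25.1, 12.5).
Mode of Gamma(α,β) for α≥1 is (α−1)/β = 24.1/12.5 = 1.9280.

1.9280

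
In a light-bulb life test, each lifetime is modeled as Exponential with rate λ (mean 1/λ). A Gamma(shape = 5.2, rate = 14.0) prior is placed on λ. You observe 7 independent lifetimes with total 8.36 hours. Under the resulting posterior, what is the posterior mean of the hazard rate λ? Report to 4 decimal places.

0.5456

With a Gamma(shape α, rate β) prior on the exponential rate λ, the posterior after n observations with total T = Σxᵢ is Gamma(α+n, β+T).
Posterior: Gamma(5.2+7, 14.0+8.36) = Gamma(12.2, 22.36).
Posterior mean of λ = α/β = 12.2/22.36 = 0.5456.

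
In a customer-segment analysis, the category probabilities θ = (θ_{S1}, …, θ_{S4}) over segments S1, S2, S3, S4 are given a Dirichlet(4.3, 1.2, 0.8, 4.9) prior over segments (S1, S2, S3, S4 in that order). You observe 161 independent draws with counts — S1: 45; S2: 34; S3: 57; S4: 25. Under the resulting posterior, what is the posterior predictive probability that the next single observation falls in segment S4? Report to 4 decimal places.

0.1736

The Dirichlet prior is conjugate to the Multinomial likelihood: each posterior αⱼ = prior αⱼ + observed count nⱼ.
Posterior concentration: (49.3, 35.2, 57.8, 29.9), total = 172.2.
P(next = S4 | data) = α_{S4}/Σα = 0.1736.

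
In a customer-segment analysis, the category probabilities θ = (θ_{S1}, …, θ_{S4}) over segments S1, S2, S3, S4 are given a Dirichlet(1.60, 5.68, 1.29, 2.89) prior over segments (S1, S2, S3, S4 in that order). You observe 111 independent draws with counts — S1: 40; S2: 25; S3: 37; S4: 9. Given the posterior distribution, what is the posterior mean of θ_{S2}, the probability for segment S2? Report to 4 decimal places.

The Dirichlet prior is conjugate to the Multinomial likelihood: each posterior αⱼ = prior αⱼ + observed count nⱼ.
Posterior concentration: (41.60, 30.68, 38.29, 11.89), total = 122.46.
E[θ_{S2}|data] = α_{S2}/Σα = 30.68/122.46 = 0.2505.

0.2505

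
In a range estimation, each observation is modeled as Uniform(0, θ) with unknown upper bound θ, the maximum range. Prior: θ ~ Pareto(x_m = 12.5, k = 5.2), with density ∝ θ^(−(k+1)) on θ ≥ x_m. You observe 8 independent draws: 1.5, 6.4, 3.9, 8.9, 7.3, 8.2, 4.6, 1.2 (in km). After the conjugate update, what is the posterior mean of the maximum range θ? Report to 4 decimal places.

A Pareto(scale x_m, shape k) prior on the upper bound θ of Uniform(0, θ) is conjugate: posterior is Pareto(max(x_m, max xᵢ), k + n).
Sample maximum = 8.9; prior scale x_m = 12.5 → posterior scale = max = 12.5.
Posterior shape = 5.2 + 8 = 13.2.
E[θ|data] = k·x_m/(k−1) = 13.2·12.5/12.2 = 13.5246.

13.5246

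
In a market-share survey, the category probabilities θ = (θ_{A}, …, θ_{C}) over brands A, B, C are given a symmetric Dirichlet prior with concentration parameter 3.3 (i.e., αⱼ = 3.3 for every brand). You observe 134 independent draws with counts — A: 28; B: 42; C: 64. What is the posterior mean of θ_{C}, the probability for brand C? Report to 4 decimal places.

The Dirichlet prior is conjugate to the Multinomial likelihood: each posterior αⱼ = prior αⱼ + observed count nⱼ.
Posterior concentration: (31.3, 45.3, 67.3), total = 143.9.
E[θ_{C}|data] = α_{C}/Σα = 67.3/143.9 = 0.4677.

0.4677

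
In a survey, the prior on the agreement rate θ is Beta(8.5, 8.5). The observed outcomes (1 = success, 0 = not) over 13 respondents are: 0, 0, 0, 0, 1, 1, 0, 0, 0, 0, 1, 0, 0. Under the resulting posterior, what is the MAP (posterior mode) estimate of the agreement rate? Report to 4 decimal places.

0.3750

The Beta prior is conjugate to a Binomial/Bernoulli likelihood; the update adds successes to α and failures to β.
Posterior: Beta(α+k, β+n−k) = Beta(8.5+3, 8.5+10) = Beta(11.5, 18.5).
Mode of Beta(a,b) for a,b>1 is (a−1)/(a+b−2) = 10.5/28.0 = 0.3750.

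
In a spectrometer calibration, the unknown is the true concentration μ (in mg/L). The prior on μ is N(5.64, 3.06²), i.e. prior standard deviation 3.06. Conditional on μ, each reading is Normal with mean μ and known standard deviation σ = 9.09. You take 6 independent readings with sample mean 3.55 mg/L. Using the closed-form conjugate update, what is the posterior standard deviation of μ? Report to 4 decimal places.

2.3609

For Normal data with known variance σ², a Normal(μ₀, σ₀²) prior on μ is conjugate. Posterior precision = 1/σ₀² + n/σ²; posterior mean is the precision-weighted average of μ₀ and x̄.
σ₀² = 3.06² = 9.3636, σ² = 9.09² = 82.6281; σ² + n·σ₀² = 82.6281 + 6·9.3636 = 138.8097.
Posterior precision = 1/σ₀² + n/σ² = 1/9.3636 + 6/82.6281 = (σ² + n·σ₀²)/(σ₀²σ²) = 138.8097/(9.3636·82.6281); posterior variance σₙ² = σ₀²σ²/(σ² + n·σ₀²) = 9.3636·82.6281/138.8097 = 5.573793.
Posterior SD = √σₙ² = √(9.3636·82.6281/138.8097) = 2.3609.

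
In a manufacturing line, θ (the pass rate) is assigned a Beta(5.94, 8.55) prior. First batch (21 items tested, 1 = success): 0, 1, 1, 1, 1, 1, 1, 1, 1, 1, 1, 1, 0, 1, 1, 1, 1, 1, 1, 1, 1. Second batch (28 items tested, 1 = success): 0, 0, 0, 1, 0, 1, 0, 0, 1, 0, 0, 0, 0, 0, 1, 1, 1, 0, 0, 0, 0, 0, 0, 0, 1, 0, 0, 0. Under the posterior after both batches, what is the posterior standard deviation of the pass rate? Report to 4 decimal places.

The Beta prior is conjugate to a Binomial/Bernoulli likelihood; the update adds successes to α and failures to β.
After batch 1: Beta(5.94+19, 8.55+2) = Beta(24.94, 10.55).
After batch 2: Beta(24.94+7, 10.55+21) = Beta(31.94, 31.55).
Var = αβ/((α+β)²(α+β+1)) = 31.94·31.55/(63.49²·64.49) = 0.00387642; SD = √0.00387642 = 0.0623.

0.0623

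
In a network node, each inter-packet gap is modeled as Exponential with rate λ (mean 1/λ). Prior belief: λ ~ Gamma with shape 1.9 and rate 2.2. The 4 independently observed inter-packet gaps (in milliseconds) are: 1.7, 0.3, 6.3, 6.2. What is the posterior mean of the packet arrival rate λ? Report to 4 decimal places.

With a Gamma(shape α, rate β) prior on the exponential rate λ, the posterior after n observations with total T = Σxᵢ is Gamma(α+n, β+T).
Sum of observations T = 14.5 milliseconds; n = 4.
Posterior: Gamma(1.9+4, 2.2+14.5) = Gamma(5.9, 16.7).
Posterior mean of λ = α/β = 5.9/16.7 = 0.3533.

0.3533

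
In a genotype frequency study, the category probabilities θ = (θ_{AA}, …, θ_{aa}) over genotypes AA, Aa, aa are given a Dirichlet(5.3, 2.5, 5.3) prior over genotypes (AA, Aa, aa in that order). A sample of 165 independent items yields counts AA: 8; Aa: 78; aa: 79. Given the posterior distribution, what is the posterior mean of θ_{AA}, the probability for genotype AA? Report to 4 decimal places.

0.0747

The Dirichlet prior is conjugate to the Multinomial likelihood: each posterior αⱼ = prior αⱼ + observed count nⱼ.
Posterior concentration: (13.3, 80.5, 84.3), total = 178.1.
E[θ_{AA}|data] = α_{AA}/Σα = 13.3/178.1 = 0.0747.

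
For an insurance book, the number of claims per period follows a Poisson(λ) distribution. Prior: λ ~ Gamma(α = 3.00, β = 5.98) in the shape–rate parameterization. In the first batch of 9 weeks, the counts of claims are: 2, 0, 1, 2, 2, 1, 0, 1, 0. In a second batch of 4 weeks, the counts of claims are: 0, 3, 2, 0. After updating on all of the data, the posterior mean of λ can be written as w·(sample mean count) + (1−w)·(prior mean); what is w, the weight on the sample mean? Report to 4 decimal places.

0.6849

With a Gamma(shape α, rate β) prior, the Poisson likelihood is conjugate: the posterior is Gamma(α + ΣXᵢ, β + n).
Total number of weeks: n = 9 + 4 = 13.
Posterior mean = (α₀+S)/(β₀+n) = [n/(β₀+n)]·(S/n) + [β₀/(β₀+n)]·(α₀/β₀), so only n and β₀ enter the weight.
Weight on data w = n/(β₀+n) = 13/(5.98+13) = 13/18.98 = 0.6849.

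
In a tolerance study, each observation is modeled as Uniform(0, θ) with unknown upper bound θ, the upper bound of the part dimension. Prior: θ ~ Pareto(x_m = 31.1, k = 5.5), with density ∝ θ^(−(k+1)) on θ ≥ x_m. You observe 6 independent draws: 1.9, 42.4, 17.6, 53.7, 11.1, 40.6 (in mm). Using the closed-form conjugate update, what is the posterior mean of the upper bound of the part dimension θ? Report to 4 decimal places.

A Pareto(scale x_m, shape k) prior on the upper bound θ of Uniform(0, θ) is conjugate: posterior is Pareto(max(x_m, max xᵢ), k + n).
Sample maximum = 53.7; prior scale x_m = 31.1 → posterior scale = max = 53.7.
Posterior shape = 5.5 + 6 = 11.5.
E[θ|data] = k·x_m/(k−1) = 11.5·53.7/10.5 = 58.8143.

58.8143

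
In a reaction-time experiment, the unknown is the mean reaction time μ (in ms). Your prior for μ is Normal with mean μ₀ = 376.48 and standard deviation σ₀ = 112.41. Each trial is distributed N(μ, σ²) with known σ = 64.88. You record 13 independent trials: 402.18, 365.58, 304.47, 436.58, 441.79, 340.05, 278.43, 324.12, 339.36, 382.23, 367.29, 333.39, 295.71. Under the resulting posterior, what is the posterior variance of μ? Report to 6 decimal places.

315.710930

For Normal data with known variance σ², a Normal(μ₀, σ₀²) prior on μ is conjugate. Posterior precision = 1/σ₀² + n/σ²; posterior mean is the precision-weighted average of μ₀ and x̄.
σ₀² = 112.41² = 12636.0081, σ² = 64.88² = 4209.4144; σ² + n·σ₀² = 4209.4144 + 13·12636.0081 = 168477.5197.
Posterior precision = 1/σ₀² + n/σ² = 1/12636.0081 + 13/4209.4144 = (σ² + n·σ₀²)/(σ₀²σ²) = 168477.5197/(12636.0081·4209.4144); posterior variance σₙ² = σ₀²σ²/(σ² + n·σ₀²) = 12636.0081·4209.4144/168477.5197 = 315.710930.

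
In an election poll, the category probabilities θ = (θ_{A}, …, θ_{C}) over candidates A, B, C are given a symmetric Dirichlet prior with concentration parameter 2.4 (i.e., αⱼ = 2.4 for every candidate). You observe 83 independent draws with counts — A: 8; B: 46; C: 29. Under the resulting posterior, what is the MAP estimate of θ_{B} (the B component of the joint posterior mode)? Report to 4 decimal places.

0.5436

The Dirichlet prior is conjugate to the Multinomial likelihood: each posterior αⱼ = prior αⱼ + observed count nⱼ.
Posterior concentration: (10.4, 48.4, 31.4), total = 90.2.
Joint mode component: (α_{B}−1)/(Σα−K) = 47.4/87.2 = 0.5436.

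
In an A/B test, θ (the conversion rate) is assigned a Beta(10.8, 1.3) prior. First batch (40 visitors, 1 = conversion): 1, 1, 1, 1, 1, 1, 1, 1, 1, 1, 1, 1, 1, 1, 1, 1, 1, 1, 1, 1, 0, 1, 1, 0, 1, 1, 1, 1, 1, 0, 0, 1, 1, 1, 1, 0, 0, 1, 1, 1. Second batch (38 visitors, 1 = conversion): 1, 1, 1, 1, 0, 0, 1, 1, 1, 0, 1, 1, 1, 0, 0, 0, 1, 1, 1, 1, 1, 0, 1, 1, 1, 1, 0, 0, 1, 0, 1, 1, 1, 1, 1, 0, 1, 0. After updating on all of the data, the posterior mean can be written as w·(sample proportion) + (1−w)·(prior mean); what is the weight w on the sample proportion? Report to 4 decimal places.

0.8657

The Beta prior is conjugate to a Binomial/Bernoulli likelihood; the update adds successes to α and failures to β.
Total number of visitors: n = 40 + 38 = 78.
Posterior mean = (α₀+k)/(α₀+β₀+n) = [n/(α₀+β₀+n)]·(k/n) + [(α₀+β₀)/(α₀+β₀+n)]·α₀/(α₀+β₀), so only n and the prior enter the weight.
The weight on the data is w = n/(α₀+β₀+n) = 78/(10.8+1.3+78) = 78/90.1 = 0.8657.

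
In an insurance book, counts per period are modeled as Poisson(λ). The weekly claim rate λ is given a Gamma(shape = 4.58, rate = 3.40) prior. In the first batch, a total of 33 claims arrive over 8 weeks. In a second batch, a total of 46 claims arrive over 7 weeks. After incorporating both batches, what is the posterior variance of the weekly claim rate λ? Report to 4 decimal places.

With a Gamma(shape α, rate β) prior, the Poisson likelihood is conjugate: the posterior is Gamma(α + ΣXᵢ, β + n).
After batch 1: Gamma(α+S, β+n) = Gamma(4.58+33, 3.40+8) = Gamma(37.58, 11.40).
After batch 2: Gamma(α+S, β+n) = Gamma(37.58+46, 11.40+7) = Gamma(83.58, 18.40).
Var = α/β² = 83.58/18.40² = 0.2469.

0.2469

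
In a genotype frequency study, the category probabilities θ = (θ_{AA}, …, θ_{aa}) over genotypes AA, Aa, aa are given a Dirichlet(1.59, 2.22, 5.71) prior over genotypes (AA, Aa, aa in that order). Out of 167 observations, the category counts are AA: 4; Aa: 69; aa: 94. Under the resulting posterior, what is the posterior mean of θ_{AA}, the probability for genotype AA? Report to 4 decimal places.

The Dirichlet prior is conjugate to the Multinomial likelihood: each posterior αⱼ = prior αⱼ + observed count nⱼ.
Posterior concentration: (5.59, 71.22, 99.71), total = 176.52.
E[θ_{AA}|data] = α_{AA}/Σα = 5.59/176.52 = 0.0317.

0.0317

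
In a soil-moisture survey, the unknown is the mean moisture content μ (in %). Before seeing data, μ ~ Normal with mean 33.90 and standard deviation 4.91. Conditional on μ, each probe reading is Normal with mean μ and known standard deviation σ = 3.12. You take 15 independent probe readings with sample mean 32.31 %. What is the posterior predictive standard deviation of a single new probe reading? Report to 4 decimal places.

For Normal data with known variance σ², a Normal(μ₀, σ₀²) prior on μ is conjugate. Posterior precision = 1/σ₀² + n/σ²; posterior mean is the precision-weighted average of μ₀ and x̄.
σ₀² = 4.91² = 24.1081, σ² = 3.12² = 9.7344; σ² + n·σ₀² = 9.7344 + 15·24.1081 = 371.3559.
Posterior precision = 1/σ₀² + n/σ² = 1/24.1081 + 15/9.7344 = (σ² + n·σ₀²)/(σ₀²σ²) = 371.3559/(24.1081·9.7344); posterior variance σₙ² = σ₀²σ²/(σ² + n·σ₀²) = 24.1081·9.7344/371.3559 = 0.631949.
Predictive variance for one new observation = σₙ² + σ² = 24.1081·9.7344/371.3559 + 9.7344 = σ²·(σ₀² + 371.3559)/371.3559 = 9.7344·395.464/371.3559 = 10.366349; SD = √(9.7344·395.464/371.3559) = 3.2197.

3.2197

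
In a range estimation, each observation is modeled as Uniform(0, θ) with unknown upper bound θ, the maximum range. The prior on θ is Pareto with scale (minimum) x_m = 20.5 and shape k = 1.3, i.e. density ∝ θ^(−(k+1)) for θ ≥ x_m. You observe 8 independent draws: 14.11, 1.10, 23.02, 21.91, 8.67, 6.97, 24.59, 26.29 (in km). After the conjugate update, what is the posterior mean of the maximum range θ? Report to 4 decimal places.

A Pareto(scale x_m, shape k) prior on the upper bound θ of Uniform(0, θ) is conjugate: posterior is Pareto(max(x_m, max xᵢ), k + n).
Sample maximum = 26.29; prior scale x_m = 20.5 → posterior scale = max = 26.29.
Posterior shape = 1.3 + 8 = 9.3.
E[θ|data] = k·x_m/(k−1) = 9.3·26.29/8.3 = 29.4575.

29.4575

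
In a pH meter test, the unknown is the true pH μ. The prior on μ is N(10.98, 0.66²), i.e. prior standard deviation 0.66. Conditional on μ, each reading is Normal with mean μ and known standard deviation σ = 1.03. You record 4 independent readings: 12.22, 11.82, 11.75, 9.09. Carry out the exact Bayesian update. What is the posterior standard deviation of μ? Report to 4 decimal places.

0.4060

For Normal data with known variance σ², a Normal(μ₀, σ₀²) prior on μ is conjugate. Posterior precision = 1/σ₀² + n/σ²; posterior mean is the precision-weighted average of μ₀ and x̄.
σ₀² = 0.66² = 0.4356, σ² = 1.03² = 1.0609; σ² + n·σ₀² = 1.0609 + 4·0.4356 = 2.8033.
Posterior precision = 1/σ₀² + n/σ² = 1/0.4356 + 4/1.0609 = (σ² + n·σ₀²)/(σ₀²σ²) = 2.8033/(0.4356·1.0609); posterior variance σₙ² = σ₀²σ²/(σ² + n·σ₀²) = 0.4356·1.0609/2.8033 = 0.164851.
Posterior SD = √σₙ² = √(0.4356·1.0609/2.8033) = 0.4060.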